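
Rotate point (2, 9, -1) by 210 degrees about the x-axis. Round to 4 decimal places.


x' = 2
y' = 9*cos(210) - -1*sin(210) = -8.2942
z' = 9*sin(210) + -1*cos(210) = -3.634

(2, -8.2942, -3.634)


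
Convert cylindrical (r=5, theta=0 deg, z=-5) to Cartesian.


x = 5 * cos(0) = 5
y = 5 * sin(0) = 0
z = -5

(5, 0, -5)


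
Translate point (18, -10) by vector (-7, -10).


Translation: (x+dx, y+dy) = (18+-7, -10+-10) = (11, -20)

(11, -20)


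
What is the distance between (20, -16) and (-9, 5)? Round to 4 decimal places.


d = sqrt((-9-20)^2 + (5--16)^2) = 35.805

35.805


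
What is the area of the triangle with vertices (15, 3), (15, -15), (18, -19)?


Area = |x1(y2-y3) + x2(y3-y1) + x3(y1-y2)| / 2
= |15*(-15--19) + 15*(-19-3) + 18*(3--15)| / 2
= 27

27


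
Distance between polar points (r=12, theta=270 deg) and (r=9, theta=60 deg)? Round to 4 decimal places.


d = sqrt(r1^2 + r2^2 - 2*r1*r2*cos(t2-t1))
d = sqrt(12^2 + 9^2 - 2*12*9*cos(60-270)) = 20.2993

20.2993


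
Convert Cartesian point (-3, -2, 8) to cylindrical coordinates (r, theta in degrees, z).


r = sqrt((-3)^2 + (-2)^2) = 3.6056
theta = atan2(-2, -3) = 213.6901 deg
z = 8

r = 3.6056, theta = 213.6901 deg, z = 8


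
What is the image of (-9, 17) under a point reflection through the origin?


Reflection through origin: (x, y) -> (-x, -y)
(-9, 17) -> (9, -17)

(9, -17)


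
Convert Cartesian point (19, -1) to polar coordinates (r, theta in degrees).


r = sqrt(19^2 + (-1)^2) = 19.0263
theta = atan2(-1, 19) = 356.9872 degrees

r = 19.0263, theta = 356.9872 degrees


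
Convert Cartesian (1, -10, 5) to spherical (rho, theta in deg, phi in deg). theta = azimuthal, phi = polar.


rho = sqrt(1^2 + (-10)^2 + 5^2) = 11.225
theta = atan2(-10, 1) = 275.7106 deg
phi = acos(5/11.225) = 63.5488 deg

rho = 11.225, theta = 275.7106 deg, phi = 63.5488 deg


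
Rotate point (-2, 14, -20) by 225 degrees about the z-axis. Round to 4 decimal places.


x' = -2*cos(225) - 14*sin(225) = 11.3137
y' = -2*sin(225) + 14*cos(225) = -8.4853
z' = -20

(11.3137, -8.4853, -20)


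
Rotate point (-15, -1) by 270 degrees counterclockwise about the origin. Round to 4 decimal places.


x' = -15*cos(270) - -1*sin(270) = -1
y' = -15*sin(270) + -1*cos(270) = 15

(-1, 15)


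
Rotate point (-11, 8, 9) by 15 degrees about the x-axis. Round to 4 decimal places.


x' = -11
y' = 8*cos(15) - 9*sin(15) = 5.398
z' = 8*sin(15) + 9*cos(15) = 10.7639

(-11, 5.398, 10.7639)


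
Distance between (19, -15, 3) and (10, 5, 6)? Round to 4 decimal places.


d = sqrt((10-19)^2 + (5--15)^2 + (6-3)^2) = 22.1359

22.1359


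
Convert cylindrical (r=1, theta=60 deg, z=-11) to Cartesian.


x = 1 * cos(60) = 0.5
y = 1 * sin(60) = 0.866
z = -11

(0.5, 0.866, -11)


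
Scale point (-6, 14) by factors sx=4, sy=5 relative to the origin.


Scaling: (x*sx, y*sy) = (-6*4, 14*5) = (-24, 70)

(-24, 70)


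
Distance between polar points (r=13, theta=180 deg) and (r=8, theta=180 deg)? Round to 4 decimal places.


d = sqrt(r1^2 + r2^2 - 2*r1*r2*cos(t2-t1))
d = sqrt(13^2 + 8^2 - 2*13*8*cos(180-180)) = 5

5


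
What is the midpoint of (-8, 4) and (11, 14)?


Midpoint = ((-8+11)/2, (4+14)/2) = (1.5, 9)

(1.5, 9)


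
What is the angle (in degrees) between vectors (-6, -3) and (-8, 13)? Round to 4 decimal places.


dot = -6*-8 + -3*13 = 9
|u| = 6.7082, |v| = 15.2643
cos(angle) = 0.0879
angle = 84.9575 degrees

84.9575 degrees


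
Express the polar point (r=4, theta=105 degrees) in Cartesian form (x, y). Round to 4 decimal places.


x = 4 * cos(105) = -1.0353
y = 4 * sin(105) = 3.8637

(-1.0353, 3.8637)


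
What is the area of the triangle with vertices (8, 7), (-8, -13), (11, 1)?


Area = |x1(y2-y3) + x2(y3-y1) + x3(y1-y2)| / 2
= |8*(-13-1) + -8*(1-7) + 11*(7--13)| / 2
= 78

78


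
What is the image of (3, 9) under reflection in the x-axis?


Reflection across x-axis: (x, y) -> (x, -y)
(3, 9) -> (3, -9)

(3, -9)


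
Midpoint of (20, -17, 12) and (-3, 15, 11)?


Midpoint = ((20+-3)/2, (-17+15)/2, (12+11)/2) = (8.5, -1, 11.5)

(8.5, -1, 11.5)


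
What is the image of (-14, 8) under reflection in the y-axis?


Reflection across y-axis: (x, y) -> (-x, y)
(-14, 8) -> (14, 8)

(14, 8)


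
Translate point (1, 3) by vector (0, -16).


Translation: (x+dx, y+dy) = (1+0, 3+-16) = (1, -13)

(1, -13)


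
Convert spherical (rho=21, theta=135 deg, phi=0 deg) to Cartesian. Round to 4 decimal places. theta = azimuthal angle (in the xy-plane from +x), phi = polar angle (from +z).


x = 21 * sin(0) * cos(135) = 0
y = 21 * sin(0) * sin(135) = 0
z = 21 * cos(0) = 21

(0, 0, 21)


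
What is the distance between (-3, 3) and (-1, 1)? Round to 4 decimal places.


d = sqrt((-1--3)^2 + (1-3)^2) = 2.8284

2.8284


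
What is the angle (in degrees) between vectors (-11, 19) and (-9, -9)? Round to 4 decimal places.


dot = -11*-9 + 19*-9 = -72
|u| = 21.9545, |v| = 12.7279
cos(angle) = -0.2577
angle = 104.9314 degrees

104.9314 degrees


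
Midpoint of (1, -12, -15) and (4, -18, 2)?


Midpoint = ((1+4)/2, (-12+-18)/2, (-15+2)/2) = (2.5, -15, -6.5)

(2.5, -15, -6.5)


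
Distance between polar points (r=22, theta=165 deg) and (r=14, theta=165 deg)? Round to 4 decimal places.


d = sqrt(r1^2 + r2^2 - 2*r1*r2*cos(t2-t1))
d = sqrt(22^2 + 14^2 - 2*22*14*cos(165-165)) = 8

8


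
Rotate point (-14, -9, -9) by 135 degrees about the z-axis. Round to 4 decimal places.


x' = -14*cos(135) - -9*sin(135) = 16.2635
y' = -14*sin(135) + -9*cos(135) = -3.5355
z' = -9

(16.2635, -3.5355, -9)


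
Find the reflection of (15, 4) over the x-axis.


Reflection across x-axis: (x, y) -> (x, -y)
(15, 4) -> (15, -4)

(15, -4)


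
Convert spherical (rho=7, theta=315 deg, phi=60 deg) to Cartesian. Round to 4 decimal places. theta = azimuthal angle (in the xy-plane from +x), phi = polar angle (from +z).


x = 7 * sin(60) * cos(315) = 4.2866
y = 7 * sin(60) * sin(315) = -4.2866
z = 7 * cos(60) = 3.5

(4.2866, -4.2866, 3.5)


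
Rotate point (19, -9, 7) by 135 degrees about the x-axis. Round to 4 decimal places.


x' = 19
y' = -9*cos(135) - 7*sin(135) = 1.4142
z' = -9*sin(135) + 7*cos(135) = -11.3137

(19, 1.4142, -11.3137)


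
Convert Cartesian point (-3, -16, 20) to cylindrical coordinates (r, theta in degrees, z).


r = sqrt((-3)^2 + (-16)^2) = 16.2788
theta = atan2(-16, -3) = 259.3803 deg
z = 20

r = 16.2788, theta = 259.3803 deg, z = 20


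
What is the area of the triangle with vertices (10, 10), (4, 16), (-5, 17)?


Area = |x1(y2-y3) + x2(y3-y1) + x3(y1-y2)| / 2
= |10*(16-17) + 4*(17-10) + -5*(10-16)| / 2
= 24

24


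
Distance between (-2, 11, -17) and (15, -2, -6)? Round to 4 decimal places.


d = sqrt((15--2)^2 + (-2-11)^2 + (-6--17)^2) = 24.0624

24.0624


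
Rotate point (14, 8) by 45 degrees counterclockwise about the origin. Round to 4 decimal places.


x' = 14*cos(45) - 8*sin(45) = 4.2426
y' = 14*sin(45) + 8*cos(45) = 15.5563

(4.2426, 15.5563)


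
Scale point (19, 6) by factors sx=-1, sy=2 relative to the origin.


Scaling: (x*sx, y*sy) = (19*-1, 6*2) = (-19, 12)

(-19, 12)


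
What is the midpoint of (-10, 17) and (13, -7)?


Midpoint = ((-10+13)/2, (17+-7)/2) = (1.5, 5)

(1.5, 5)


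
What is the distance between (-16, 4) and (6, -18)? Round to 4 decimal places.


d = sqrt((6--16)^2 + (-18-4)^2) = 31.1127

31.1127


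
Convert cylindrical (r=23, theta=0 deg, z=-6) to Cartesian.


x = 23 * cos(0) = 23
y = 23 * sin(0) = 0
z = -6

(23, 0, -6)


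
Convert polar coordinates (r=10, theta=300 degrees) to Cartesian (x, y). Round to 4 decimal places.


x = 10 * cos(300) = 5
y = 10 * sin(300) = -8.6603

(5, -8.6603)


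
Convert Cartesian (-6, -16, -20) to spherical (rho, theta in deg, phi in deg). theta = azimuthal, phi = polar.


rho = sqrt((-6)^2 + (-16)^2 + (-20)^2) = 26.3059
theta = atan2(-16, -6) = 249.444 deg
phi = acos(-20/26.3059) = 139.4894 deg

rho = 26.3059, theta = 249.444 deg, phi = 139.4894 deg


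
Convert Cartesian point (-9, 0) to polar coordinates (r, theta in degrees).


r = sqrt((-9)^2 + 0^2) = 9
theta = atan2(0, -9) = 180 degrees

r = 9, theta = 180 degrees


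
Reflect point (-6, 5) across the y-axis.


Reflection across y-axis: (x, y) -> (-x, y)
(-6, 5) -> (6, 5)

(6, 5)


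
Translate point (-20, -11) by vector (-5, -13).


Translation: (x+dx, y+dy) = (-20+-5, -11+-13) = (-25, -24)

(-25, -24)


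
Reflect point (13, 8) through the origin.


Reflection through origin: (x, y) -> (-x, -y)
(13, 8) -> (-13, -8)

(-13, -8)


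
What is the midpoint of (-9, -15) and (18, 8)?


Midpoint = ((-9+18)/2, (-15+8)/2) = (4.5, -3.5)

(4.5, -3.5)


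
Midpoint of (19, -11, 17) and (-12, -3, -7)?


Midpoint = ((19+-12)/2, (-11+-3)/2, (17+-7)/2) = (3.5, -7, 5)

(3.5, -7, 5)


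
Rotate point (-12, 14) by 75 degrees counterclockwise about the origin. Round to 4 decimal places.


x' = -12*cos(75) - 14*sin(75) = -16.6288
y' = -12*sin(75) + 14*cos(75) = -7.9676

(-16.6288, -7.9676)


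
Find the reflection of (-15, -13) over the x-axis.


Reflection across x-axis: (x, y) -> (x, -y)
(-15, -13) -> (-15, 13)

(-15, 13)


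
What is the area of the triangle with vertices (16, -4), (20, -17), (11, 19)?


Area = |x1(y2-y3) + x2(y3-y1) + x3(y1-y2)| / 2
= |16*(-17-19) + 20*(19--4) + 11*(-4--17)| / 2
= 13.5

13.5


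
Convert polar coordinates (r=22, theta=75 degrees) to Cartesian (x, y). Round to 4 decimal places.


x = 22 * cos(75) = 5.694
y = 22 * sin(75) = 21.2504

(5.694, 21.2504)


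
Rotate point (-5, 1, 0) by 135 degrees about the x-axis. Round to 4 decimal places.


x' = -5
y' = 1*cos(135) - 0*sin(135) = -0.7071
z' = 1*sin(135) + 0*cos(135) = 0.7071

(-5, -0.7071, 0.7071)


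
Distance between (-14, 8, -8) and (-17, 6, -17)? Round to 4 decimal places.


d = sqrt((-17--14)^2 + (6-8)^2 + (-17--8)^2) = 9.6954

9.6954


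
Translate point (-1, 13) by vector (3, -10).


Translation: (x+dx, y+dy) = (-1+3, 13+-10) = (2, 3)

(2, 3)


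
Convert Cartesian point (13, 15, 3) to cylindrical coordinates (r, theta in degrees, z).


r = sqrt(13^2 + 15^2) = 19.8494
theta = atan2(15, 13) = 49.0856 deg
z = 3

r = 19.8494, theta = 49.0856 deg, z = 3


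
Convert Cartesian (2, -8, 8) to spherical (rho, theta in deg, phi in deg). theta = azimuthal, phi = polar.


rho = sqrt(2^2 + (-8)^2 + 8^2) = 11.4891
theta = atan2(-8, 2) = 284.0362 deg
phi = acos(8/11.4891) = 45.8683 deg

rho = 11.4891, theta = 284.0362 deg, phi = 45.8683 deg


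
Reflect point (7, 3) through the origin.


Reflection through origin: (x, y) -> (-x, -y)
(7, 3) -> (-7, -3)

(-7, -3)


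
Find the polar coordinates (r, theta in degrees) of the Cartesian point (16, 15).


r = sqrt(16^2 + 15^2) = 21.9317
theta = atan2(15, 16) = 43.1524 degrees

r = 21.9317, theta = 43.1524 degrees


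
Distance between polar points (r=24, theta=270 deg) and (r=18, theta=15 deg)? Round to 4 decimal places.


d = sqrt(r1^2 + r2^2 - 2*r1*r2*cos(t2-t1))
d = sqrt(24^2 + 18^2 - 2*24*18*cos(15-270)) = 33.5204

33.5204


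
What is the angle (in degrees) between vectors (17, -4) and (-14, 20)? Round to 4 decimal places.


dot = 17*-14 + -4*20 = -318
|u| = 17.4642, |v| = 24.4131
cos(angle) = -0.7459
angle = 138.2325 degrees

138.2325 degrees


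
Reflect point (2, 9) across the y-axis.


Reflection across y-axis: (x, y) -> (-x, y)
(2, 9) -> (-2, 9)

(-2, 9)


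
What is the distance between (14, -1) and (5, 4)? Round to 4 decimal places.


d = sqrt((5-14)^2 + (4--1)^2) = 10.2956

10.2956


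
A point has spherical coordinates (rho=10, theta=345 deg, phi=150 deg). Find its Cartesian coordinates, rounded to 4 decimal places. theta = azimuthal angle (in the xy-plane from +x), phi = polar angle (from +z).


x = 10 * sin(150) * cos(345) = 4.8296
y = 10 * sin(150) * sin(345) = -1.2941
z = 10 * cos(150) = -8.6603

(4.8296, -1.2941, -8.6603)


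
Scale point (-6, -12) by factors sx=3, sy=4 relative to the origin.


Scaling: (x*sx, y*sy) = (-6*3, -12*4) = (-18, -48)

(-18, -48)


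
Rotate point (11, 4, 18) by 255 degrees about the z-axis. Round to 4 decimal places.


x' = 11*cos(255) - 4*sin(255) = 1.0167
y' = 11*sin(255) + 4*cos(255) = -11.6605
z' = 18

(1.0167, -11.6605, 18)


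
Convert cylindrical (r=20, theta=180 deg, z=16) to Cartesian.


x = 20 * cos(180) = -20
y = 20 * sin(180) = 0
z = 16

(-20, 0, 16)


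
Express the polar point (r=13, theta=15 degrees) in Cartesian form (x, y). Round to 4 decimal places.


x = 13 * cos(15) = 12.557
y = 13 * sin(15) = 3.3646

(12.557, 3.3646)


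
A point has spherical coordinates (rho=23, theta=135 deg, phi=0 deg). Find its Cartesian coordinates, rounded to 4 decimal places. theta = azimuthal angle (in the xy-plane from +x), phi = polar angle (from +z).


x = 23 * sin(0) * cos(135) = 0
y = 23 * sin(0) * sin(135) = 0
z = 23 * cos(0) = 23

(0, 0, 23)


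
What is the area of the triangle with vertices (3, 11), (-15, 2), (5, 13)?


Area = |x1(y2-y3) + x2(y3-y1) + x3(y1-y2)| / 2
= |3*(2-13) + -15*(13-11) + 5*(11-2)| / 2
= 9

9


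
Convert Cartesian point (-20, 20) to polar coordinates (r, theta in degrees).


r = sqrt((-20)^2 + 20^2) = 28.2843
theta = atan2(20, -20) = 135 degrees

r = 28.2843, theta = 135 degrees


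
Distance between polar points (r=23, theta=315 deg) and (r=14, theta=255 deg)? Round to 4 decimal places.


d = sqrt(r1^2 + r2^2 - 2*r1*r2*cos(t2-t1))
d = sqrt(23^2 + 14^2 - 2*23*14*cos(255-315)) = 20.0749

20.0749


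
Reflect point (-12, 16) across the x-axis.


Reflection across x-axis: (x, y) -> (x, -y)
(-12, 16) -> (-12, -16)

(-12, -16)


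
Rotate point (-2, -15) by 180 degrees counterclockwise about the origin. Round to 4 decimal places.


x' = -2*cos(180) - -15*sin(180) = 2
y' = -2*sin(180) + -15*cos(180) = 15

(2, 15)


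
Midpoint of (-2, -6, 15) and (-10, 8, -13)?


Midpoint = ((-2+-10)/2, (-6+8)/2, (15+-13)/2) = (-6, 1, 1)

(-6, 1, 1)


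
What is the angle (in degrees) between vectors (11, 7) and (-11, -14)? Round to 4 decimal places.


dot = 11*-11 + 7*-14 = -219
|u| = 13.0384, |v| = 17.8045
cos(angle) = -0.9434
angle = 160.6284 degrees

160.6284 degrees


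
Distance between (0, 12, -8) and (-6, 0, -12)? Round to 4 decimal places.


d = sqrt((-6-0)^2 + (0-12)^2 + (-12--8)^2) = 14

14


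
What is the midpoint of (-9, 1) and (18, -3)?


Midpoint = ((-9+18)/2, (1+-3)/2) = (4.5, -1)

(4.5, -1)


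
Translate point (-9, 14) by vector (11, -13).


Translation: (x+dx, y+dy) = (-9+11, 14+-13) = (2, 1)

(2, 1)


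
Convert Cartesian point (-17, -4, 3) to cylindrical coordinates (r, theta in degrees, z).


r = sqrt((-17)^2 + (-4)^2) = 17.4642
theta = atan2(-4, -17) = 193.2405 deg
z = 3

r = 17.4642, theta = 193.2405 deg, z = 3


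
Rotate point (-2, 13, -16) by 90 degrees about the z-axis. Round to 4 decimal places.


x' = -2*cos(90) - 13*sin(90) = -13
y' = -2*sin(90) + 13*cos(90) = -2
z' = -16

(-13, -2, -16)


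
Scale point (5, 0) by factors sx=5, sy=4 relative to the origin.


Scaling: (x*sx, y*sy) = (5*5, 0*4) = (25, 0)

(25, 0)


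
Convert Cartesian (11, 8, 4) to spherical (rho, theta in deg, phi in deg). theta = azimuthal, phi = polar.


rho = sqrt(11^2 + 8^2 + 4^2) = 14.1774
theta = atan2(8, 11) = 36.0274 deg
phi = acos(4/14.1774) = 73.6121 deg

rho = 14.1774, theta = 36.0274 deg, phi = 73.6121 deg


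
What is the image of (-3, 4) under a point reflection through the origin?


Reflection through origin: (x, y) -> (-x, -y)
(-3, 4) -> (3, -4)

(3, -4)


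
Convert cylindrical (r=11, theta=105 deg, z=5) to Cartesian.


x = 11 * cos(105) = -2.847
y = 11 * sin(105) = 10.6252
z = 5

(-2.847, 10.6252, 5)


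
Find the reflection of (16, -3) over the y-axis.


Reflection across y-axis: (x, y) -> (-x, y)
(16, -3) -> (-16, -3)

(-16, -3)


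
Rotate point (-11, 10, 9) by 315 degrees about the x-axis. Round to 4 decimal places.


x' = -11
y' = 10*cos(315) - 9*sin(315) = 13.435
z' = 10*sin(315) + 9*cos(315) = -0.7071

(-11, 13.435, -0.7071)


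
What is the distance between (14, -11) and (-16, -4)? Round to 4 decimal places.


d = sqrt((-16-14)^2 + (-4--11)^2) = 30.8058

30.8058


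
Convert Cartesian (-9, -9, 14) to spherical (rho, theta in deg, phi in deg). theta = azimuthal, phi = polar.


rho = sqrt((-9)^2 + (-9)^2 + 14^2) = 18.9209
theta = atan2(-9, -9) = 225 deg
phi = acos(14/18.9209) = 42.2751 deg

rho = 18.9209, theta = 225 deg, phi = 42.2751 deg


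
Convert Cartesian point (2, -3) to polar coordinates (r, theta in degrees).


r = sqrt(2^2 + (-3)^2) = 3.6056
theta = atan2(-3, 2) = 303.6901 degrees

r = 3.6056, theta = 303.6901 degrees


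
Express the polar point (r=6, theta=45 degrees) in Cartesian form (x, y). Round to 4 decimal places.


x = 6 * cos(45) = 4.2426
y = 6 * sin(45) = 4.2426

(4.2426, 4.2426)


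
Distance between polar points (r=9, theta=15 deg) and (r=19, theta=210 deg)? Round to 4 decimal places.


d = sqrt(r1^2 + r2^2 - 2*r1*r2*cos(t2-t1))
d = sqrt(9^2 + 19^2 - 2*9*19*cos(210-15)) = 27.7911

27.7911


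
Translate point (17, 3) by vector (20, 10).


Translation: (x+dx, y+dy) = (17+20, 3+10) = (37, 13)

(37, 13)


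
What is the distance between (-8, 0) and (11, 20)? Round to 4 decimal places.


d = sqrt((11--8)^2 + (20-0)^2) = 27.5862

27.5862


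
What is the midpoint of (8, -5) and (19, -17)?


Midpoint = ((8+19)/2, (-5+-17)/2) = (13.5, -11)

(13.5, -11)


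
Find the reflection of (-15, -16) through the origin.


Reflection through origin: (x, y) -> (-x, -y)
(-15, -16) -> (15, 16)

(15, 16)


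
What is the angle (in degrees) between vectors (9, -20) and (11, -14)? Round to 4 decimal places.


dot = 9*11 + -20*-14 = 379
|u| = 21.9317, |v| = 17.8045
cos(angle) = 0.9706
angle = 13.9295 degrees

13.9295 degrees


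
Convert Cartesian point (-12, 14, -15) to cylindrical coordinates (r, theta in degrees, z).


r = sqrt((-12)^2 + 14^2) = 18.4391
theta = atan2(14, -12) = 130.6013 deg
z = -15

r = 18.4391, theta = 130.6013 deg, z = -15


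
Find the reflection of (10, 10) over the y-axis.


Reflection across y-axis: (x, y) -> (-x, y)
(10, 10) -> (-10, 10)

(-10, 10)


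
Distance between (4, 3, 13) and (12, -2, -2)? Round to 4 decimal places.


d = sqrt((12-4)^2 + (-2-3)^2 + (-2-13)^2) = 17.72

17.72


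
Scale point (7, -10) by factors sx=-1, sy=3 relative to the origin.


Scaling: (x*sx, y*sy) = (7*-1, -10*3) = (-7, -30)

(-7, -30)


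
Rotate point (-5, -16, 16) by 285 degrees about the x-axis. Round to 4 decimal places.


x' = -5
y' = -16*cos(285) - 16*sin(285) = 11.3137
z' = -16*sin(285) + 16*cos(285) = 19.5959

(-5, 11.3137, 19.5959)


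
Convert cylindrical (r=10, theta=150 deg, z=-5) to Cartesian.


x = 10 * cos(150) = -8.6603
y = 10 * sin(150) = 5
z = -5

(-8.6603, 5, -5)


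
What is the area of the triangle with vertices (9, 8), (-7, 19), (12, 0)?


Area = |x1(y2-y3) + x2(y3-y1) + x3(y1-y2)| / 2
= |9*(19-0) + -7*(0-8) + 12*(8-19)| / 2
= 47.5

47.5


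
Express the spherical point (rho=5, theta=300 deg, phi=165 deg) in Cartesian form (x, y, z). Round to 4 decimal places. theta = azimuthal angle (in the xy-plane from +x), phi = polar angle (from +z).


x = 5 * sin(165) * cos(300) = 0.647
y = 5 * sin(165) * sin(300) = -1.1207
z = 5 * cos(165) = -4.8296

(0.647, -1.1207, -4.8296)


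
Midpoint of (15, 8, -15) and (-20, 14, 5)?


Midpoint = ((15+-20)/2, (8+14)/2, (-15+5)/2) = (-2.5, 11, -5)

(-2.5, 11, -5)


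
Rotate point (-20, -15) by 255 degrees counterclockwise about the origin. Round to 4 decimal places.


x' = -20*cos(255) - -15*sin(255) = -9.3125
y' = -20*sin(255) + -15*cos(255) = 23.2008

(-9.3125, 23.2008)


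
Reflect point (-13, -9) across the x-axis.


Reflection across x-axis: (x, y) -> (x, -y)
(-13, -9) -> (-13, 9)

(-13, 9)


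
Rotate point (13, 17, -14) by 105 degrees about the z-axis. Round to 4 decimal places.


x' = 13*cos(105) - 17*sin(105) = -19.7854
y' = 13*sin(105) + 17*cos(105) = 8.1571
z' = -14

(-19.7854, 8.1571, -14)


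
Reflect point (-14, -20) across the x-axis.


Reflection across x-axis: (x, y) -> (x, -y)
(-14, -20) -> (-14, 20)

(-14, 20)


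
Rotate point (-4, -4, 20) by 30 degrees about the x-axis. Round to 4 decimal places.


x' = -4
y' = -4*cos(30) - 20*sin(30) = -13.4641
z' = -4*sin(30) + 20*cos(30) = 15.3205

(-4, -13.4641, 15.3205)


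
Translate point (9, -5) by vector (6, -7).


Translation: (x+dx, y+dy) = (9+6, -5+-7) = (15, -12)

(15, -12)


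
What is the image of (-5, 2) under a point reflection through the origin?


Reflection through origin: (x, y) -> (-x, -y)
(-5, 2) -> (5, -2)

(5, -2)


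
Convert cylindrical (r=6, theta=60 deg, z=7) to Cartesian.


x = 6 * cos(60) = 3
y = 6 * sin(60) = 5.1962
z = 7

(3, 5.1962, 7)


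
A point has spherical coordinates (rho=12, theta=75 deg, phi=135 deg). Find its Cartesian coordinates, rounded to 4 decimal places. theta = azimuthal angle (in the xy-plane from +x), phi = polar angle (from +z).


x = 12 * sin(135) * cos(75) = 2.1962
y = 12 * sin(135) * sin(75) = 8.1962
z = 12 * cos(135) = -8.4853

(2.1962, 8.1962, -8.4853)


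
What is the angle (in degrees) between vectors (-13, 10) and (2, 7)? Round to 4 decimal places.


dot = -13*2 + 10*7 = 44
|u| = 16.4012, |v| = 7.2801
cos(angle) = 0.3685
angle = 68.3768 degrees

68.3768 degrees


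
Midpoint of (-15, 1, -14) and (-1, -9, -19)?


Midpoint = ((-15+-1)/2, (1+-9)/2, (-14+-19)/2) = (-8, -4, -16.5)

(-8, -4, -16.5)


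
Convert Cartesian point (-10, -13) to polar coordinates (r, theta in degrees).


r = sqrt((-10)^2 + (-13)^2) = 16.4012
theta = atan2(-13, -10) = 232.4314 degrees

r = 16.4012, theta = 232.4314 degrees


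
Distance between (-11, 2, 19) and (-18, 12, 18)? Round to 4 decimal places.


d = sqrt((-18--11)^2 + (12-2)^2 + (18-19)^2) = 12.2474

12.2474


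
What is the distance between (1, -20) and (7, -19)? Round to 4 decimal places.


d = sqrt((7-1)^2 + (-19--20)^2) = 6.0828

6.0828


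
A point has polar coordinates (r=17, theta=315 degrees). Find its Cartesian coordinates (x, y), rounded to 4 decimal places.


x = 17 * cos(315) = 12.0208
y = 17 * sin(315) = -12.0208

(12.0208, -12.0208)


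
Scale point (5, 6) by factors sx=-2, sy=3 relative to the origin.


Scaling: (x*sx, y*sy) = (5*-2, 6*3) = (-10, 18)

(-10, 18)


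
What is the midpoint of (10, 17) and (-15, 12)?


Midpoint = ((10+-15)/2, (17+12)/2) = (-2.5, 14.5)

(-2.5, 14.5)


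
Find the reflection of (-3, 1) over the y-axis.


Reflection across y-axis: (x, y) -> (-x, y)
(-3, 1) -> (3, 1)

(3, 1)


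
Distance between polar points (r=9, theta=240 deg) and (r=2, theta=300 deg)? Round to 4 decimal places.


d = sqrt(r1^2 + r2^2 - 2*r1*r2*cos(t2-t1))
d = sqrt(9^2 + 2^2 - 2*9*2*cos(300-240)) = 8.1854

8.1854


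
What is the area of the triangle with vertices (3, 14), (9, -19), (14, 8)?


Area = |x1(y2-y3) + x2(y3-y1) + x3(y1-y2)| / 2
= |3*(-19-8) + 9*(8-14) + 14*(14--19)| / 2
= 163.5

163.5


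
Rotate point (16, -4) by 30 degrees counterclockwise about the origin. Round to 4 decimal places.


x' = 16*cos(30) - -4*sin(30) = 15.8564
y' = 16*sin(30) + -4*cos(30) = 4.5359

(15.8564, 4.5359)


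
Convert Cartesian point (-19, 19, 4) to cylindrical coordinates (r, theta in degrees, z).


r = sqrt((-19)^2 + 19^2) = 26.8701
theta = atan2(19, -19) = 135 deg
z = 4

r = 26.8701, theta = 135 deg, z = 4


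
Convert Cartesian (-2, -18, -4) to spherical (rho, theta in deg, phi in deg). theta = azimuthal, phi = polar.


rho = sqrt((-2)^2 + (-18)^2 + (-4)^2) = 18.5472
theta = atan2(-18, -2) = 263.6598 deg
phi = acos(-4/18.5472) = 102.4546 deg

rho = 18.5472, theta = 263.6598 deg, phi = 102.4546 deg


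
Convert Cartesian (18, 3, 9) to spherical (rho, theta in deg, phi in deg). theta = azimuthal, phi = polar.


rho = sqrt(18^2 + 3^2 + 9^2) = 20.347
theta = atan2(3, 18) = 9.4623 deg
phi = acos(9/20.347) = 63.7476 deg

rho = 20.347, theta = 9.4623 deg, phi = 63.7476 deg


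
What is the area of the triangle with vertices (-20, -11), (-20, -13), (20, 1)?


Area = |x1(y2-y3) + x2(y3-y1) + x3(y1-y2)| / 2
= |-20*(-13-1) + -20*(1--11) + 20*(-11--13)| / 2
= 40

40


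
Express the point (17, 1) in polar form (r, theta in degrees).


r = sqrt(17^2 + 1^2) = 17.0294
theta = atan2(1, 17) = 3.3665 degrees

r = 17.0294, theta = 3.3665 degrees


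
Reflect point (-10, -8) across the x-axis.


Reflection across x-axis: (x, y) -> (x, -y)
(-10, -8) -> (-10, 8)

(-10, 8)


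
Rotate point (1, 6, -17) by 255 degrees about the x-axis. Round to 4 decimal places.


x' = 1
y' = 6*cos(255) - -17*sin(255) = -17.9737
z' = 6*sin(255) + -17*cos(255) = -1.3956

(1, -17.9737, -1.3956)


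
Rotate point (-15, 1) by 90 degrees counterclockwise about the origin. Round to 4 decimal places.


x' = -15*cos(90) - 1*sin(90) = -1
y' = -15*sin(90) + 1*cos(90) = -15

(-1, -15)


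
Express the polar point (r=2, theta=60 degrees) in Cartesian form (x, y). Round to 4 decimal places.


x = 2 * cos(60) = 1
y = 2 * sin(60) = 1.7321

(1, 1.7321)


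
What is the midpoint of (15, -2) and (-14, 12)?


Midpoint = ((15+-14)/2, (-2+12)/2) = (0.5, 5)

(0.5, 5)


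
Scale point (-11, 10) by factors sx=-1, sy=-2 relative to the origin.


Scaling: (x*sx, y*sy) = (-11*-1, 10*-2) = (11, -20)

(11, -20)


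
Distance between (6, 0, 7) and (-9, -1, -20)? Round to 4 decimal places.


d = sqrt((-9-6)^2 + (-1-0)^2 + (-20-7)^2) = 30.9031

30.9031


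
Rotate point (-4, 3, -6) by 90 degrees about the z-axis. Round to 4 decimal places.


x' = -4*cos(90) - 3*sin(90) = -3
y' = -4*sin(90) + 3*cos(90) = -4
z' = -6

(-3, -4, -6)


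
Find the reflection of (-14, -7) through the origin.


Reflection through origin: (x, y) -> (-x, -y)
(-14, -7) -> (14, 7)

(14, 7)


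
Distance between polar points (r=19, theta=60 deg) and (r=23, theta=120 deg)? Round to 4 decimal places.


d = sqrt(r1^2 + r2^2 - 2*r1*r2*cos(t2-t1))
d = sqrt(19^2 + 23^2 - 2*19*23*cos(120-60)) = 21.2838

21.2838


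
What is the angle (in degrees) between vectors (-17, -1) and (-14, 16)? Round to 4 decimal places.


dot = -17*-14 + -1*16 = 222
|u| = 17.0294, |v| = 21.2603
cos(angle) = 0.6132
angle = 52.1805 degrees

52.1805 degrees


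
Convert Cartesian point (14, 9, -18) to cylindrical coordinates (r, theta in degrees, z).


r = sqrt(14^2 + 9^2) = 16.6433
theta = atan2(9, 14) = 32.7352 deg
z = -18

r = 16.6433, theta = 32.7352 deg, z = -18


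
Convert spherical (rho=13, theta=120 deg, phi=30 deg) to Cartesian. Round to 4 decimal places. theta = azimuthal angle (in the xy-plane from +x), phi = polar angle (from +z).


x = 13 * sin(30) * cos(120) = -3.25
y = 13 * sin(30) * sin(120) = 5.6292
z = 13 * cos(30) = 11.2583

(-3.25, 5.6292, 11.2583)


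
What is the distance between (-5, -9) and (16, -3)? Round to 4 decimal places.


d = sqrt((16--5)^2 + (-3--9)^2) = 21.8403

21.8403


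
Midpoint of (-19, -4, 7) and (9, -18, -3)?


Midpoint = ((-19+9)/2, (-4+-18)/2, (7+-3)/2) = (-5, -11, 2)

(-5, -11, 2)


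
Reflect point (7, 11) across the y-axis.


Reflection across y-axis: (x, y) -> (-x, y)
(7, 11) -> (-7, 11)

(-7, 11)


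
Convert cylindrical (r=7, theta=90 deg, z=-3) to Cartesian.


x = 7 * cos(90) = 0
y = 7 * sin(90) = 7
z = -3

(0, 7, -3)


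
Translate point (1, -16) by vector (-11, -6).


Translation: (x+dx, y+dy) = (1+-11, -16+-6) = (-10, -22)

(-10, -22)


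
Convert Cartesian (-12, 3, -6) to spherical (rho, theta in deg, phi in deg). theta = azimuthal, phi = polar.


rho = sqrt((-12)^2 + 3^2 + (-6)^2) = 13.7477
theta = atan2(3, -12) = 165.9638 deg
phi = acos(-6/13.7477) = 115.8767 deg

rho = 13.7477, theta = 165.9638 deg, phi = 115.8767 deg


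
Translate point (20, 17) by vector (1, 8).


Translation: (x+dx, y+dy) = (20+1, 17+8) = (21, 25)

(21, 25)


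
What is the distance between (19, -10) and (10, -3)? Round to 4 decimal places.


d = sqrt((10-19)^2 + (-3--10)^2) = 11.4018

11.4018


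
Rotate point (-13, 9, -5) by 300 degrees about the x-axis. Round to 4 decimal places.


x' = -13
y' = 9*cos(300) - -5*sin(300) = 0.1699
z' = 9*sin(300) + -5*cos(300) = -10.2942

(-13, 0.1699, -10.2942)


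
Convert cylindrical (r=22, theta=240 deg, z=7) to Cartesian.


x = 22 * cos(240) = -11
y = 22 * sin(240) = -19.0526
z = 7

(-11, -19.0526, 7)


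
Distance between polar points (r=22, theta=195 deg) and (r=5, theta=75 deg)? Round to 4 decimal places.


d = sqrt(r1^2 + r2^2 - 2*r1*r2*cos(t2-t1))
d = sqrt(22^2 + 5^2 - 2*22*5*cos(75-195)) = 24.8797

24.8797


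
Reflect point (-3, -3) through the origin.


Reflection through origin: (x, y) -> (-x, -y)
(-3, -3) -> (3, 3)

(3, 3)


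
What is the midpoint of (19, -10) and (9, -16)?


Midpoint = ((19+9)/2, (-10+-16)/2) = (14, -13)

(14, -13)


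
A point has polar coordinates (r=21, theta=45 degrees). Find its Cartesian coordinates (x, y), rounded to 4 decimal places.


x = 21 * cos(45) = 14.8492
y = 21 * sin(45) = 14.8492

(14.8492, 14.8492)


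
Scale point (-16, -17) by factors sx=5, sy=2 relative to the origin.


Scaling: (x*sx, y*sy) = (-16*5, -17*2) = (-80, -34)

(-80, -34)


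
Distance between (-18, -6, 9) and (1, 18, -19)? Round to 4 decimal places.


d = sqrt((1--18)^2 + (18--6)^2 + (-19-9)^2) = 41.4849

41.4849


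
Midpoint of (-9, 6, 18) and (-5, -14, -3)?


Midpoint = ((-9+-5)/2, (6+-14)/2, (18+-3)/2) = (-7, -4, 7.5)

(-7, -4, 7.5)


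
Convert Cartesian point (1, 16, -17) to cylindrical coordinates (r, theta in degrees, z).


r = sqrt(1^2 + 16^2) = 16.0312
theta = atan2(16, 1) = 86.4237 deg
z = -17

r = 16.0312, theta = 86.4237 deg, z = -17


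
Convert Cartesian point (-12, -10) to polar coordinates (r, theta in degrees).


r = sqrt((-12)^2 + (-10)^2) = 15.6205
theta = atan2(-10, -12) = 219.8056 degrees

r = 15.6205, theta = 219.8056 degrees


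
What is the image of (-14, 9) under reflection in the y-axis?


Reflection across y-axis: (x, y) -> (-x, y)
(-14, 9) -> (14, 9)

(14, 9)


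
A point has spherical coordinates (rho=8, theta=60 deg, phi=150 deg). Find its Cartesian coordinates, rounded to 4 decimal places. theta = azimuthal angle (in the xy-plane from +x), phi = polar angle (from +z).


x = 8 * sin(150) * cos(60) = 2
y = 8 * sin(150) * sin(60) = 3.4641
z = 8 * cos(150) = -6.9282

(2, 3.4641, -6.9282)


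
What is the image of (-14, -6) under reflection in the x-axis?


Reflection across x-axis: (x, y) -> (x, -y)
(-14, -6) -> (-14, 6)

(-14, 6)


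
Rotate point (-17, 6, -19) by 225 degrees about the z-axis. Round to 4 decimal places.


x' = -17*cos(225) - 6*sin(225) = 16.2635
y' = -17*sin(225) + 6*cos(225) = 7.7782
z' = -19

(16.2635, 7.7782, -19)


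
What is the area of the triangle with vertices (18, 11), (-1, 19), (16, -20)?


Area = |x1(y2-y3) + x2(y3-y1) + x3(y1-y2)| / 2
= |18*(19--20) + -1*(-20-11) + 16*(11-19)| / 2
= 302.5

302.5


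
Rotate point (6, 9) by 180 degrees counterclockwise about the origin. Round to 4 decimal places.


x' = 6*cos(180) - 9*sin(180) = -6
y' = 6*sin(180) + 9*cos(180) = -9

(-6, -9)


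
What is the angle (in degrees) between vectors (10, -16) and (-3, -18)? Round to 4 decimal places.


dot = 10*-3 + -16*-18 = 258
|u| = 18.868, |v| = 18.2483
cos(angle) = 0.7493
angle = 41.4677 degrees

41.4677 degrees


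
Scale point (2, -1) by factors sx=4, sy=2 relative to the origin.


Scaling: (x*sx, y*sy) = (2*4, -1*2) = (8, -2)

(8, -2)


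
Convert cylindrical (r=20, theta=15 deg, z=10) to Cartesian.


x = 20 * cos(15) = 19.3185
y = 20 * sin(15) = 5.1764
z = 10

(19.3185, 5.1764, 10)


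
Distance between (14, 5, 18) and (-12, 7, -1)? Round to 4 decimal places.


d = sqrt((-12-14)^2 + (7-5)^2 + (-1-18)^2) = 32.2645

32.2645


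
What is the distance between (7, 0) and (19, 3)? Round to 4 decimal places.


d = sqrt((19-7)^2 + (3-0)^2) = 12.3693

12.3693


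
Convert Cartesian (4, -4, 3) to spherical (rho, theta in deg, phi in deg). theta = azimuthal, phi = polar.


rho = sqrt(4^2 + (-4)^2 + 3^2) = 6.4031
theta = atan2(-4, 4) = 315 deg
phi = acos(3/6.4031) = 62.0616 deg

rho = 6.4031, theta = 315 deg, phi = 62.0616 deg


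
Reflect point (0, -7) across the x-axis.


Reflection across x-axis: (x, y) -> (x, -y)
(0, -7) -> (0, 7)

(0, 7)


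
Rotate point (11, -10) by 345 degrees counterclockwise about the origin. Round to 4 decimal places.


x' = 11*cos(345) - -10*sin(345) = 8.037
y' = 11*sin(345) + -10*cos(345) = -12.5063

(8.037, -12.5063)


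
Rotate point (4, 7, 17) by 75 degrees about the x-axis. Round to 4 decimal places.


x' = 4
y' = 7*cos(75) - 17*sin(75) = -14.609
z' = 7*sin(75) + 17*cos(75) = 11.1614

(4, -14.609, 11.1614)


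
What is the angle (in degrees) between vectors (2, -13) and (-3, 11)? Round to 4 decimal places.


dot = 2*-3 + -13*11 = -149
|u| = 13.1529, |v| = 11.4018
cos(angle) = -0.9936
angle = 173.491 degrees

173.491 degrees


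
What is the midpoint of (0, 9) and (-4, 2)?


Midpoint = ((0+-4)/2, (9+2)/2) = (-2, 5.5)

(-2, 5.5)


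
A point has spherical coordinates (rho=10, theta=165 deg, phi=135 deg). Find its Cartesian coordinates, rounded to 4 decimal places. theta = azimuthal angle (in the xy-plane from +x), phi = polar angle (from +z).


x = 10 * sin(135) * cos(165) = -6.8301
y = 10 * sin(135) * sin(165) = 1.8301
z = 10 * cos(135) = -7.0711

(-6.8301, 1.8301, -7.0711)


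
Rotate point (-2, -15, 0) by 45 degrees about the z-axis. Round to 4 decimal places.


x' = -2*cos(45) - -15*sin(45) = 9.1924
y' = -2*sin(45) + -15*cos(45) = -12.0208
z' = 0

(9.1924, -12.0208, 0)


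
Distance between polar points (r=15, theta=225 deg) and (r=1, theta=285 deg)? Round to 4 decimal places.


d = sqrt(r1^2 + r2^2 - 2*r1*r2*cos(t2-t1))
d = sqrt(15^2 + 1^2 - 2*15*1*cos(285-225)) = 14.5258

14.5258


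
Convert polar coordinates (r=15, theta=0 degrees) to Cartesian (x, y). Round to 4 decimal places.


x = 15 * cos(0) = 15
y = 15 * sin(0) = 0

(15, 0)


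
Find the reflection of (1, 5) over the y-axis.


Reflection across y-axis: (x, y) -> (-x, y)
(1, 5) -> (-1, 5)

(-1, 5)


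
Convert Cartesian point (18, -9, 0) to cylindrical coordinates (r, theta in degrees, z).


r = sqrt(18^2 + (-9)^2) = 20.1246
theta = atan2(-9, 18) = 333.4349 deg
z = 0

r = 20.1246, theta = 333.4349 deg, z = 0


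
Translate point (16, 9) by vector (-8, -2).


Translation: (x+dx, y+dy) = (16+-8, 9+-2) = (8, 7)

(8, 7)


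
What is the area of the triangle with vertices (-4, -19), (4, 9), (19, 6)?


Area = |x1(y2-y3) + x2(y3-y1) + x3(y1-y2)| / 2
= |-4*(9-6) + 4*(6--19) + 19*(-19-9)| / 2
= 222

222


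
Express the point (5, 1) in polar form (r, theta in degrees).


r = sqrt(5^2 + 1^2) = 5.099
theta = atan2(1, 5) = 11.3099 degrees

r = 5.099, theta = 11.3099 degrees


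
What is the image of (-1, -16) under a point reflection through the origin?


Reflection through origin: (x, y) -> (-x, -y)
(-1, -16) -> (1, 16)

(1, 16)


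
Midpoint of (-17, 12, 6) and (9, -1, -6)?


Midpoint = ((-17+9)/2, (12+-1)/2, (6+-6)/2) = (-4, 5.5, 0)

(-4, 5.5, 0)


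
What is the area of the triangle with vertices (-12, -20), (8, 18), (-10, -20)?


Area = |x1(y2-y3) + x2(y3-y1) + x3(y1-y2)| / 2
= |-12*(18--20) + 8*(-20--20) + -10*(-20-18)| / 2
= 38

38


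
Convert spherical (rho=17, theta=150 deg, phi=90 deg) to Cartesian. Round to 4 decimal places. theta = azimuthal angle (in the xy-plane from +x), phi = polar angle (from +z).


x = 17 * sin(90) * cos(150) = -14.7224
y = 17 * sin(90) * sin(150) = 8.5
z = 17 * cos(90) = 0

(-14.7224, 8.5, 0)


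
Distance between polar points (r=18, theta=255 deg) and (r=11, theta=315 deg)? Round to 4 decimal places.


d = sqrt(r1^2 + r2^2 - 2*r1*r2*cos(t2-t1))
d = sqrt(18^2 + 11^2 - 2*18*11*cos(315-255)) = 15.7162

15.7162


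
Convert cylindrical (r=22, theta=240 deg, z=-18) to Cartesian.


x = 22 * cos(240) = -11
y = 22 * sin(240) = -19.0526
z = -18

(-11, -19.0526, -18)


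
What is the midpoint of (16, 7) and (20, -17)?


Midpoint = ((16+20)/2, (7+-17)/2) = (18, -5)

(18, -5)


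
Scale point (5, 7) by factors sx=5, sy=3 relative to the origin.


Scaling: (x*sx, y*sy) = (5*5, 7*3) = (25, 21)

(25, 21)


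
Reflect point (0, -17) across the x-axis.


Reflection across x-axis: (x, y) -> (x, -y)
(0, -17) -> (0, 17)

(0, 17)


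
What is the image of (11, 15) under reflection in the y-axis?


Reflection across y-axis: (x, y) -> (-x, y)
(11, 15) -> (-11, 15)

(-11, 15)


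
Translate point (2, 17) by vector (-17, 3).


Translation: (x+dx, y+dy) = (2+-17, 17+3) = (-15, 20)

(-15, 20)


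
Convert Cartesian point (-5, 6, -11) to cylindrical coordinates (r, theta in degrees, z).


r = sqrt((-5)^2 + 6^2) = 7.8102
theta = atan2(6, -5) = 129.8056 deg
z = -11

r = 7.8102, theta = 129.8056 deg, z = -11


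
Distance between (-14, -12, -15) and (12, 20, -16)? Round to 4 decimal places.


d = sqrt((12--14)^2 + (20--12)^2 + (-16--15)^2) = 41.2432

41.2432


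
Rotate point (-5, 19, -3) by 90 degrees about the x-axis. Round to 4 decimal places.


x' = -5
y' = 19*cos(90) - -3*sin(90) = 3
z' = 19*sin(90) + -3*cos(90) = 19

(-5, 3, 19)


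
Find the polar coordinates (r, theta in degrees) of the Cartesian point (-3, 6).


r = sqrt((-3)^2 + 6^2) = 6.7082
theta = atan2(6, -3) = 116.5651 degrees

r = 6.7082, theta = 116.5651 degrees


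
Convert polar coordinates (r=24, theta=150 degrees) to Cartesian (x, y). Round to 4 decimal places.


x = 24 * cos(150) = -20.7846
y = 24 * sin(150) = 12

(-20.7846, 12)


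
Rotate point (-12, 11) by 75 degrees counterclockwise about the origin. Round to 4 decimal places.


x' = -12*cos(75) - 11*sin(75) = -13.731
y' = -12*sin(75) + 11*cos(75) = -8.7441

(-13.731, -8.7441)


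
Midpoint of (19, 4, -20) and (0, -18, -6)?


Midpoint = ((19+0)/2, (4+-18)/2, (-20+-6)/2) = (9.5, -7, -13)

(9.5, -7, -13)


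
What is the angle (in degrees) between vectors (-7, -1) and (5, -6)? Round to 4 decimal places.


dot = -7*5 + -1*-6 = -29
|u| = 7.0711, |v| = 7.8102
cos(angle) = -0.5251
angle = 121.6755 degrees

121.6755 degrees


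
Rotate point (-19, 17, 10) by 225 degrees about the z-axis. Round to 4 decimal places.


x' = -19*cos(225) - 17*sin(225) = 25.4558
y' = -19*sin(225) + 17*cos(225) = 1.4142
z' = 10

(25.4558, 1.4142, 10)


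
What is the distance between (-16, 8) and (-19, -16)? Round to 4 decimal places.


d = sqrt((-19--16)^2 + (-16-8)^2) = 24.1868

24.1868


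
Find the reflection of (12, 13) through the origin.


Reflection through origin: (x, y) -> (-x, -y)
(12, 13) -> (-12, -13)

(-12, -13)


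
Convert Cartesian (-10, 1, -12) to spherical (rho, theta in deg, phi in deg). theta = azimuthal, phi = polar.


rho = sqrt((-10)^2 + 1^2 + (-12)^2) = 15.6525
theta = atan2(1, -10) = 174.2894 deg
phi = acos(-12/15.6525) = 140.0542 deg

rho = 15.6525, theta = 174.2894 deg, phi = 140.0542 deg


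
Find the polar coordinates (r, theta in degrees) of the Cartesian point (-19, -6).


r = sqrt((-19)^2 + (-6)^2) = 19.9249
theta = atan2(-6, -19) = 197.5256 degrees

r = 19.9249, theta = 197.5256 degrees
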